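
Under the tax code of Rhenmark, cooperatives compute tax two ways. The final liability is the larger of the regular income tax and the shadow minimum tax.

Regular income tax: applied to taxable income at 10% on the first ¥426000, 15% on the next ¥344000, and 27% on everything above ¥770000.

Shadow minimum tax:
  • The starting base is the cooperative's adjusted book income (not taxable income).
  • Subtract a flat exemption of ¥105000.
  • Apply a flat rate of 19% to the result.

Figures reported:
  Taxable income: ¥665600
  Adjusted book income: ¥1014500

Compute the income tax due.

¥172805

Shadow minimum tax:
  Base (adjusted book income): ¥1014500
  Less exemption ¥105000 → base ¥909500
  ¥909500 × 19% = ¥172805

Regular income tax:
  ¥426000 × 10% = ¥42600
  ¥239600 × 15% = ¥35940
  → ¥78540

¥172805 > ¥78540, so the shadow minimum tax is the binding amount.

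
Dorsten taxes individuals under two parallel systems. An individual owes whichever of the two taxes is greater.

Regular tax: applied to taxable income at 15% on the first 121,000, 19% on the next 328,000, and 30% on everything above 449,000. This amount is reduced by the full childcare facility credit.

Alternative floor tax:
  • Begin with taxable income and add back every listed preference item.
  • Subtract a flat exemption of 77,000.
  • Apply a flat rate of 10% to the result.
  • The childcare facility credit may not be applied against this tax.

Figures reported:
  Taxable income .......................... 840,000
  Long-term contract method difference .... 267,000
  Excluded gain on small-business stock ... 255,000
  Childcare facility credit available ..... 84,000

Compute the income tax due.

Regular tax:
  121,000 × 15% = 18,150
  328,000 × 19% = 62,320
  391,000 × 30% = 117,300
  → 197,770
  Less childcare facility credit 84,000 → 113,770

Alternative floor tax:
  Adjusted income: 840,000 + 267,000 + 255,000 = 1,362,000
  Less exemption 77,000 → base 1,285,000
  1,285,000 × 10% = 128,500

128,500 > 113,770, so the alternative floor tax is the binding amount.

128,500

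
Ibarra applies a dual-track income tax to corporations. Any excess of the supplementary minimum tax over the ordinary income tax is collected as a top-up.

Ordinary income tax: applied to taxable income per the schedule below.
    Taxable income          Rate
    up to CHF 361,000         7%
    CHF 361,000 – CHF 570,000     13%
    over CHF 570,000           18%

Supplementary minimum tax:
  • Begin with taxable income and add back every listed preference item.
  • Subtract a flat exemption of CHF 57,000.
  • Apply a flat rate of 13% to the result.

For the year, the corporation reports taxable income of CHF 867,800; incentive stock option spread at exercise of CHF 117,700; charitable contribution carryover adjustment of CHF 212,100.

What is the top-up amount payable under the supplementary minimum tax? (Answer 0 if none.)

Supplementary minimum tax:
  Adjusted income: CHF 867,800 + CHF 117,700 + CHF 212,100 = CHF 1,197,600
  Less exemption CHF 57,000 → base CHF 1,140,600
  CHF 1,140,600 × 13% = CHF 148,278

Ordinary income tax:
  CHF 361,000 × 7% = CHF 25,270
  CHF 209,000 × 13% = CHF 27,170
  CHF 297,800 × 18% = CHF 53,604
  → CHF 106,044

Excess of supplementary minimum tax over ordinary income tax: CHF 148,278 − CHF 106,044 = CHF 42,234.

CHF 42,234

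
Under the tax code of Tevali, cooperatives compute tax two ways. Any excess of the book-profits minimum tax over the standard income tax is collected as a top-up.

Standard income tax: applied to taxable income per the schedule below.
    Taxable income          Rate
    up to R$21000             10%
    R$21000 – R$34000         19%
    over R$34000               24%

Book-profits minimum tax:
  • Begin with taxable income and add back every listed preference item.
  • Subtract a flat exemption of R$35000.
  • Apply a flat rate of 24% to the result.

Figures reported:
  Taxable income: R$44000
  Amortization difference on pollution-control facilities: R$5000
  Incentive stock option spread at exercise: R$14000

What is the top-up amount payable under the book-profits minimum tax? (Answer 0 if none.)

R$0

Standard income tax:
  R$21000 × 10% = R$2100
  R$13000 × 19% = R$2470
  R$10000 × 24% = R$2400
  → R$6970

Book-profits minimum tax:
  Adjusted income: R$44000 + R$5000 + R$14000 = R$63000
  Less exemption R$35000 → base R$28000
  R$28000 × 24% = R$6720

R$6720 ≤ R$6970, so no add-on is due.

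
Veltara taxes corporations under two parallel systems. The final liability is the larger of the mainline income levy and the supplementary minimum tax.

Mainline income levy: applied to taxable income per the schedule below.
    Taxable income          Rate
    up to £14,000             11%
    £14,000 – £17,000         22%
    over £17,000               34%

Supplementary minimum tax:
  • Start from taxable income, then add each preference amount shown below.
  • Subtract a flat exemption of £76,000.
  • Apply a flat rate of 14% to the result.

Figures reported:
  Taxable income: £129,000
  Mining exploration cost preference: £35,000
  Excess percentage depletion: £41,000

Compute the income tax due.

Mainline income levy:
  £14,000 × 11% = £1,540
  £3,000 × 22% = £660
  £112,000 × 34% = £38,080
  → £40,280

Supplementary minimum tax:
  Adjusted income: £129,000 + £35,000 + £41,000 = £205,000
  Less exemption £76,000 → base £129,000
  £129,000 × 14% = £18,060

£40,280 > £18,060, so the mainline income levy governs.

£40,280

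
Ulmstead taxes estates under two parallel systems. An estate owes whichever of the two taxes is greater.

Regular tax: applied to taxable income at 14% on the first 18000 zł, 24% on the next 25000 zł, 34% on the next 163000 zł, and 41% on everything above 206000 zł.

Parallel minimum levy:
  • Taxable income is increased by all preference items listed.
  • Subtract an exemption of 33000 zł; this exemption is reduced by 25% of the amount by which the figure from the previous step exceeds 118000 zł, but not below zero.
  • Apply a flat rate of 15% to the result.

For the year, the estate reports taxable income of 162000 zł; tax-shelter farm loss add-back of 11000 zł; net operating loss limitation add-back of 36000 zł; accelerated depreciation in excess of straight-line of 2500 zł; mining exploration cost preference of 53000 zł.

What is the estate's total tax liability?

48980 zł

Regular tax:
  18000 zł × 14% = 2520 zł
  25000 zł × 24% = 6000 zł
  119000 zł × 34% = 40460 zł
  → 48980 zł

Parallel minimum levy:
  Adjusted income: 162000 zł + 11000 zł + 36000 zł + 2500 zł + 53000 zł = 264500 zł
  Exemption: 25% × (264500 zł − 118000 zł) = 36625 zł ≥ 33000 zł, so the exemption is fully phased out
  Base: 264500 zł − 0 zł = 264500 zł
  264500 zł × 15% = 39675 zł

48980 zł > 39675 zł, so the regular tax governs.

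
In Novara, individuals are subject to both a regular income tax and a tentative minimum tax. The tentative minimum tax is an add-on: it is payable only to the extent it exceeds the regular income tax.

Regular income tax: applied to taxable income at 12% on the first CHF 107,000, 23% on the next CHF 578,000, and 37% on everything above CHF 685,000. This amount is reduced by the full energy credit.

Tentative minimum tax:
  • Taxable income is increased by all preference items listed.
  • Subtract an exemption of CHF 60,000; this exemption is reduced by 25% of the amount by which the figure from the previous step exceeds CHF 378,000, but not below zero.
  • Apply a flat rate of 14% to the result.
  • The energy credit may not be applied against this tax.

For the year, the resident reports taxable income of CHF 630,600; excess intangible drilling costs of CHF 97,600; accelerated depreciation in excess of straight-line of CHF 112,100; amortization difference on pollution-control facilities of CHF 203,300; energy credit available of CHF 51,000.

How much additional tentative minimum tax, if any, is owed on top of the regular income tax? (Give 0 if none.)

CHF 63,836

Tentative minimum tax:
  Adjusted income: CHF 630,600 + CHF 97,600 + CHF 112,100 + CHF 203,300 = CHF 1,043,600
  Exemption: 25% × (CHF 1,043,600 − CHF 378,000) = CHF 166,400 ≥ CHF 60,000, so the exemption is fully phased out
  Base: CHF 1,043,600 − CHF 0 = CHF 1,043,600
  CHF 1,043,600 × 14% = CHF 146,104

Regular income tax:
  CHF 107,000 × 12% = CHF 12,840
  CHF 523,600 × 23% = CHF 120,428
  → CHF 133,268
  Less energy credit CHF 51,000 → CHF 82,268

Excess of tentative minimum tax over regular income tax: CHF 146,104 − CHF 82,268 = CHF 63,836.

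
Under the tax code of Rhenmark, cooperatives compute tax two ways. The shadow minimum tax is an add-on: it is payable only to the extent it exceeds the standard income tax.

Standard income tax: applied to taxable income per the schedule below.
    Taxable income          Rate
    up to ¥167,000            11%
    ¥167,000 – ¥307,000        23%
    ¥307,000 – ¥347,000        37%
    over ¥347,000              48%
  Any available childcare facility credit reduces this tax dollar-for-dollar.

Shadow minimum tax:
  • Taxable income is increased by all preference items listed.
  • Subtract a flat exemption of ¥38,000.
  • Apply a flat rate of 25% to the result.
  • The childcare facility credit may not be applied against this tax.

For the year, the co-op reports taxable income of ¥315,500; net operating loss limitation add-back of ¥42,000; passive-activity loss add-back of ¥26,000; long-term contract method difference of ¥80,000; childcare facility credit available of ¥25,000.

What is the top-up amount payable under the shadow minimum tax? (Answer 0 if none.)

¥77,660

Standard income tax:
  ¥167,000 × 11% = ¥18,370
  ¥140,000 × 23% = ¥32,200
  ¥8,500 × 37% = ¥3,145
  → ¥53,715
  Less childcare facility credit ¥25,000 → ¥28,715

Shadow minimum tax:
  Adjusted income: ¥315,500 + ¥42,000 + ¥26,000 + ¥80,000 = ¥463,500
  Less exemption ¥38,000 → base ¥425,500
  ¥425,500 × 25% = ¥106,375

Excess of shadow minimum tax over standard income tax: ¥106,375 − ¥28,715 = ¥77,660.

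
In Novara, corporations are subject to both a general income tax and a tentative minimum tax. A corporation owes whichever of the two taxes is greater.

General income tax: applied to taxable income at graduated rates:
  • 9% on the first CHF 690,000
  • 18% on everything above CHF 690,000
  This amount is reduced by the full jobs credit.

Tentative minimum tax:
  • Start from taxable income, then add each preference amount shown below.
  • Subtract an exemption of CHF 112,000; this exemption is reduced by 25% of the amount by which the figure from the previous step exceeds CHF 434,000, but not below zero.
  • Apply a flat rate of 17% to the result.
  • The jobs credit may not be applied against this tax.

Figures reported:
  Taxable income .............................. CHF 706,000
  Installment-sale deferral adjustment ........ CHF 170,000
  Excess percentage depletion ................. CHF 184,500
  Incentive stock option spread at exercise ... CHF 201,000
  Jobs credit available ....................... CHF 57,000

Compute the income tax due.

CHF 214,455

General income tax:
  CHF 690,000 × 9% = CHF 62,100
  CHF 16,000 × 18% = CHF 2,880
  → CHF 64,980
  Less jobs credit CHF 57,000 → CHF 7,980

Tentative minimum tax:
  Adjusted income: CHF 706,000 + CHF 170,000 + CHF 184,500 + CHF 201,000 = CHF 1,261,500
  Exemption: 25% × (CHF 1,261,500 − CHF 434,000) = CHF 206,875 ≥ CHF 112,000, so the exemption is fully phased out
  Base: CHF 1,261,500 − CHF 0 = CHF 1,261,500
  CHF 1,261,500 × 17% = CHF 214,455

CHF 214,455 > CHF 7,980, so the tentative minimum tax is the binding amount.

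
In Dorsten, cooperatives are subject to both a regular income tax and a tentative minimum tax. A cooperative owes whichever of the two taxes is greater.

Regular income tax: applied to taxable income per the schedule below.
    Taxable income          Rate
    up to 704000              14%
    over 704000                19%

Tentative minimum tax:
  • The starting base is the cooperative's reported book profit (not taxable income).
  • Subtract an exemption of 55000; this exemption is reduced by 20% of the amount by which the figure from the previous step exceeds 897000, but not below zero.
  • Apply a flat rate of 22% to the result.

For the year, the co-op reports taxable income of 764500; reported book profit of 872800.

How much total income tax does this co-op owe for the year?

179916

Regular income tax:
  704000 × 14% = 98560
  60500 × 19% = 11495
  → 110055

Tentative minimum tax:
  Base (reported book profit): 872800
  Exemption: 872800 ≤ 897000, so full 55000 applies
  Base: 872800 − 55000 = 817800
  817800 × 22% = 179916

179916 > 110055, so the tentative minimum tax is the binding amount.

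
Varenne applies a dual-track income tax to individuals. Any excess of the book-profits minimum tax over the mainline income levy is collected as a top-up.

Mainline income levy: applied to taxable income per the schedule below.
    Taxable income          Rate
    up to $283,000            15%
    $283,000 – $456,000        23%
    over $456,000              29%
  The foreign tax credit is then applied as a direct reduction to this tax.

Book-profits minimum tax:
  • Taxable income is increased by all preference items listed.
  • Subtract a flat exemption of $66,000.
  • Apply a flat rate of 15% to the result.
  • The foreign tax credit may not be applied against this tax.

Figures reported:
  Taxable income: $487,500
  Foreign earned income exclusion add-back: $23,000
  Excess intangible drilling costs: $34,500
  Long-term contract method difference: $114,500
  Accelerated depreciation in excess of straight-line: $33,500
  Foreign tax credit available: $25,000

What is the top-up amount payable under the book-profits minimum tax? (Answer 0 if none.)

$27,675

Mainline income levy:
  $283,000 × 15% = $42,450
  $173,000 × 23% = $39,790
  $31,500 × 29% = $9,135
  → $91,375
  Less foreign tax credit $25,000 → $66,375

Book-profits minimum tax:
  Adjusted income: $487,500 + $23,000 + $34,500 + $114,500 + $33,500 = $693,000
  Less exemption $66,000 → base $627,000
  $627,000 × 15% = $94,050

Excess of book-profits minimum tax over mainline income levy: $94,050 − $66,375 = $27,675.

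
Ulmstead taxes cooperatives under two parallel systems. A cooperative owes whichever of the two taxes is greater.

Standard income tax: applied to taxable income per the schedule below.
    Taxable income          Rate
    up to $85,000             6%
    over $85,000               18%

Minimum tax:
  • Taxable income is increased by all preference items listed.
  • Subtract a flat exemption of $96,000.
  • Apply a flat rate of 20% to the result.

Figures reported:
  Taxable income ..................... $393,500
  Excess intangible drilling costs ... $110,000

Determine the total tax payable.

Standard income tax:
  $85,000 × 6% = $5,100
  $308,500 × 18% = $55,530
  → $60,630

Minimum tax:
  Adjusted income: $393,500 + $110,000 = $503,500
  Less exemption $96,000 → base $407,500
  $407,500 × 20% = $81,500

$81,500 > $60,630, so the minimum tax is the binding amount.

$81,500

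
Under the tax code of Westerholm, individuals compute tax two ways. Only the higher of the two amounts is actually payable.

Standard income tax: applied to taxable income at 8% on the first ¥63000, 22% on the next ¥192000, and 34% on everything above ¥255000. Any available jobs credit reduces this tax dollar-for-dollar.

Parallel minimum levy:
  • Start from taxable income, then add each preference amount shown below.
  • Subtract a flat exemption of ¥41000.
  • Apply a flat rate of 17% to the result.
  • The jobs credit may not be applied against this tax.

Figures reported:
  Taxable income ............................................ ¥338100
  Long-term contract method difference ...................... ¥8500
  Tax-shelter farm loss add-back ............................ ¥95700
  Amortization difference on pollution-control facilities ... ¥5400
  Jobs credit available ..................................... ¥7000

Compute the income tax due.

¥69139

Parallel minimum levy:
  Adjusted income: ¥338100 + ¥8500 + ¥95700 + ¥5400 = ¥447700
  Less exemption ¥41000 → base ¥406700
  ¥406700 × 17% = ¥69139

Standard income tax:
  ¥63000 × 8% = ¥5040
  ¥192000 × 22% = ¥42240
  ¥83100 × 34% = ¥28254
  → ¥75534
  Less jobs credit ¥7000 → ¥68534

¥69139 > ¥68534, so the parallel minimum levy is the binding amount.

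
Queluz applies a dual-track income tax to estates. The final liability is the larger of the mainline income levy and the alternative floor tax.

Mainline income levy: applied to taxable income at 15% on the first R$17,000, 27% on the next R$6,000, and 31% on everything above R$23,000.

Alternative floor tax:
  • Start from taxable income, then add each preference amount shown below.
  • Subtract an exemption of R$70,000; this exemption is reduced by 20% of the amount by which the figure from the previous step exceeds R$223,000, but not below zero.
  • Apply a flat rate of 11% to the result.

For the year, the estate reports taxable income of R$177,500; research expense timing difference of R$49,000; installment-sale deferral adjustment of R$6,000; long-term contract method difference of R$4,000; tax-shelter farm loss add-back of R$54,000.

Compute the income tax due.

R$52,065

Alternative floor tax:
  Adjusted income: R$177,500 + R$49,000 + R$6,000 + R$4,000 + R$54,000 = R$290,500
  Exemption: R$70,000 − 20% × (R$290,500 − R$223,000) = R$70,000 − R$13,500 = R$56,500
  Base: R$290,500 − R$56,500 = R$234,000
  R$234,000 × 11% = R$25,740

Mainline income levy:
  R$17,000 × 15% = R$2,550
  R$6,000 × 27% = R$1,620
  R$154,500 × 31% = R$47,895
  → R$52,065

R$52,065 > R$25,740, so the mainline income levy governs.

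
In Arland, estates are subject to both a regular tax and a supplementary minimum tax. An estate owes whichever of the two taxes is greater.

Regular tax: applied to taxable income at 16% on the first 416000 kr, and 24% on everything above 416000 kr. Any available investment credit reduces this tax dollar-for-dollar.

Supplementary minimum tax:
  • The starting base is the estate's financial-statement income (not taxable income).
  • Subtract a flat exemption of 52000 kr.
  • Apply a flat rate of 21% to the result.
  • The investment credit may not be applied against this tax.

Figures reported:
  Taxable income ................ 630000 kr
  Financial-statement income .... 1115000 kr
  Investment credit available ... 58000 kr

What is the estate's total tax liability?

Supplementary minimum tax:
  Base (financial-statement income): 1115000 kr
  Less exemption 52000 kr → base 1063000 kr
  1063000 kr × 21% = 223230 kr

Regular tax:
  416000 kr × 16% = 66560 kr
  214000 kr × 24% = 51360 kr
  → 117920 kr
  Less investment credit 58000 kr → 59920 kr

223230 kr > 59920 kr, so the supplementary minimum tax is the binding amount.

223230 kr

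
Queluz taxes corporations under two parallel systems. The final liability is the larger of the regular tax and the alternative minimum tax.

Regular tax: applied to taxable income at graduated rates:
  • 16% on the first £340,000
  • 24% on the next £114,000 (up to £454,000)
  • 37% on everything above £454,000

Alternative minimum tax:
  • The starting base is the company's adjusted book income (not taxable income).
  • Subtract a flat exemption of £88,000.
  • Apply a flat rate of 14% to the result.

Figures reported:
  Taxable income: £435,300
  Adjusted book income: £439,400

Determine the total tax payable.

Alternative minimum tax:
  Base (adjusted book income): £439,400
  Less exemption £88,000 → base £351,400
  £351,400 × 14% = £49,196

Regular tax:
  £340,000 × 16% = £54,400
  £95,300 × 24% = £22,872
  → £77,272

£77,272 > £49,196, so the regular tax governs.

£77,272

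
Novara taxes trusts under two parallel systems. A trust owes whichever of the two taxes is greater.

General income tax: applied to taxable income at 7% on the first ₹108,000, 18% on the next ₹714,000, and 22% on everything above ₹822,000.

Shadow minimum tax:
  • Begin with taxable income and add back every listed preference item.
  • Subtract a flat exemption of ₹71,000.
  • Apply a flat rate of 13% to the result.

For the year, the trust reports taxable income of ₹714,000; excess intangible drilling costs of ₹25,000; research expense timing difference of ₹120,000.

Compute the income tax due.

General income tax:
  ₹108,000 × 7% = ₹7,560
  ₹606,000 × 18% = ₹109,080
  → ₹116,640

Shadow minimum tax:
  Adjusted income: ₹714,000 + ₹25,000 + ₹120,000 = ₹859,000
  Less exemption ₹71,000 → base ₹788,000
  ₹788,000 × 13% = ₹102,440

₹116,640 > ₹102,440, so the general income tax governs.

₹116,640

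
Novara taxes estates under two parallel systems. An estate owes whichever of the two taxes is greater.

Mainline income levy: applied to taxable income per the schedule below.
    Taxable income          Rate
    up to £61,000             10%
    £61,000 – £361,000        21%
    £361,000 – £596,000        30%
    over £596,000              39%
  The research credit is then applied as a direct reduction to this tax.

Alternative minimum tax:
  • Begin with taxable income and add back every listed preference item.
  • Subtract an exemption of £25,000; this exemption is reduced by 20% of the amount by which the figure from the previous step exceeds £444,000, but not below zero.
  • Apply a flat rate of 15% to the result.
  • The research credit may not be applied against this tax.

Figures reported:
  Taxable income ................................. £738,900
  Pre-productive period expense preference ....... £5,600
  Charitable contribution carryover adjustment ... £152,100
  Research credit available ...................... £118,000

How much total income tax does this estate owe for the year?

£134,490

Mainline income levy:
  £61,000 × 10% = £6,100
  £300,000 × 21% = £63,000
  £235,000 × 30% = £70,500
  £142,900 × 39% = £55,731
  → £195,331
  Less research credit £118,000 → £77,331

Alternative minimum tax:
  Adjusted income: £738,900 + £5,600 + £152,100 = £896,600
  Exemption: 20% × (£896,600 − £444,000) = £90,520 ≥ £25,000, so the exemption is fully phased out
  Base: £896,600 − £0 = £896,600
  £896,600 × 15% = £134,490

£134,490 > £77,331, so the alternative minimum tax is the binding amount.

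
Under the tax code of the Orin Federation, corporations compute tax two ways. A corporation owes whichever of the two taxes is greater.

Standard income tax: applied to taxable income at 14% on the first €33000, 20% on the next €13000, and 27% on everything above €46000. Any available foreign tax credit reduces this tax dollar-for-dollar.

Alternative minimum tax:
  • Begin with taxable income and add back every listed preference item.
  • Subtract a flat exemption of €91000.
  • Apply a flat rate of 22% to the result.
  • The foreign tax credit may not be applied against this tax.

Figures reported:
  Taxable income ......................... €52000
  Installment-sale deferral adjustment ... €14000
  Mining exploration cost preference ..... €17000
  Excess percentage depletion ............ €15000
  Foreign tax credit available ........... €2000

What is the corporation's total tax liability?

Alternative minimum tax:
  Adjusted income: €52000 + €14000 + €17000 + €15000 = €98000
  Less exemption €91000 → base €7000
  €7000 × 22% = €1540

Standard income tax:
  €33000 × 14% = €4620
  €13000 × 20% = €2600
  €6000 × 27% = €1620
  → €8840
  Less foreign tax credit €2000 → €6840

€6840 > €1540, so the standard income tax governs.

€6840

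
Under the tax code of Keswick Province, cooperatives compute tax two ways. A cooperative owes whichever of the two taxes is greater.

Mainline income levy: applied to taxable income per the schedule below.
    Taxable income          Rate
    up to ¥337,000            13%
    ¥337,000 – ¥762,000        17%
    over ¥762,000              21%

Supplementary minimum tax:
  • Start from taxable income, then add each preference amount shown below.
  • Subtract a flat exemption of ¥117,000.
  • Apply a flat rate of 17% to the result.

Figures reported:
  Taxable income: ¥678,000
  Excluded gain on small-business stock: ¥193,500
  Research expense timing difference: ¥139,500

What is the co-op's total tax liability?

Mainline income levy:
  ¥337,000 × 13% = ¥43,810
  ¥341,000 × 17% = ¥57,970
  → ¥101,780

Supplementary minimum tax:
  Adjusted income: ¥678,000 + ¥193,500 + ¥139,500 = ¥1,011,000
  Less exemption ¥117,000 → base ¥894,000
  ¥894,000 × 17% = ¥151,980

¥151,980 > ¥101,780, so the supplementary minimum tax is the binding amount.

¥151,980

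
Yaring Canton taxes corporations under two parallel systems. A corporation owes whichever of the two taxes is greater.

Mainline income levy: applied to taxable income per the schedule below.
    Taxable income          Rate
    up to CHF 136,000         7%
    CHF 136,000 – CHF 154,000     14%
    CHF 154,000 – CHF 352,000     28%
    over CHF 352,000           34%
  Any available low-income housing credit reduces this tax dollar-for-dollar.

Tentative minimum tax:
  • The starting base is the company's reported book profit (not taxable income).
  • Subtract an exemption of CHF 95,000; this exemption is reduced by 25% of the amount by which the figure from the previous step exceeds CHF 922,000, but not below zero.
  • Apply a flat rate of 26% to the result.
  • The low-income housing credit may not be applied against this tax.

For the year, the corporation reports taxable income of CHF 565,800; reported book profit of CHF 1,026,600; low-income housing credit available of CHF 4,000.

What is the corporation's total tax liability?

Mainline income levy:
  CHF 136,000 × 7% = CHF 9,520
  CHF 18,000 × 14% = CHF 2,520
  CHF 198,000 × 28% = CHF 55,440
  CHF 213,800 × 34% = CHF 72,692
  → CHF 140,172
  Less low-income housing credit CHF 4,000 → CHF 136,172

Tentative minimum tax:
  Base (reported book profit): CHF 1,026,600
  Exemption: CHF 95,000 − 25% × (CHF 1,026,600 − CHF 922,000) = CHF 95,000 − CHF 26,150 = CHF 68,850
  Base: CHF 1,026,600 − CHF 68,850 = CHF 957,750
  CHF 957,750 × 26% = CHF 249,015

CHF 249,015 > CHF 136,172, so the tentative minimum tax is the binding amount.

CHF 249,015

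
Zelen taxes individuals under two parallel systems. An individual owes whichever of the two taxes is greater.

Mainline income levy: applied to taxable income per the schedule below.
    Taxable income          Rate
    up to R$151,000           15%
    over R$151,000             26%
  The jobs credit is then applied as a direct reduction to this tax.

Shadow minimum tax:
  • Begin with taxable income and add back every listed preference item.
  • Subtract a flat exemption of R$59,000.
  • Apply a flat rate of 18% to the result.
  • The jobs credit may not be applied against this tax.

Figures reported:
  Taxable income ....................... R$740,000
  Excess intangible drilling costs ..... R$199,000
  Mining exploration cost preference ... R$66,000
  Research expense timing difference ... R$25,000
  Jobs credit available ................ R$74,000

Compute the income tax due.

Mainline income levy:
  R$151,000 × 15% = R$22,650
  R$589,000 × 26% = R$153,140
  → R$175,790
  Less jobs credit R$74,000 → R$101,790

Shadow minimum tax:
  Adjusted income: R$740,000 + R$199,000 + R$66,000 + R$25,000 = R$1,030,000
  Less exemption R$59,000 → base R$971,000
  R$971,000 × 18% = R$174,780

R$174,780 > R$101,790, so the shadow minimum tax is the binding amount.

R$174,780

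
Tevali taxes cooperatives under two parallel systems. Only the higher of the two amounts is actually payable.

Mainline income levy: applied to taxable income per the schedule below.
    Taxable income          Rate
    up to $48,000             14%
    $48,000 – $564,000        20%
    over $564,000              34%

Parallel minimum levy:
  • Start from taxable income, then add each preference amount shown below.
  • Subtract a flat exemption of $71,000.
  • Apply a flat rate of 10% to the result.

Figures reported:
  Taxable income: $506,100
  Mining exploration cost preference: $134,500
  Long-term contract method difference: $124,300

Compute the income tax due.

$98,340

Mainline income levy:
  $48,000 × 14% = $6,720
  $458,100 × 20% = $91,620
  → $98,340

Parallel minimum levy:
  Adjusted income: $506,100 + $134,500 + $124,300 = $764,900
  Less exemption $71,000 → base $693,900
  $693,900 × 10% = $69,390

$98,340 > $69,390, so the mainline income levy governs.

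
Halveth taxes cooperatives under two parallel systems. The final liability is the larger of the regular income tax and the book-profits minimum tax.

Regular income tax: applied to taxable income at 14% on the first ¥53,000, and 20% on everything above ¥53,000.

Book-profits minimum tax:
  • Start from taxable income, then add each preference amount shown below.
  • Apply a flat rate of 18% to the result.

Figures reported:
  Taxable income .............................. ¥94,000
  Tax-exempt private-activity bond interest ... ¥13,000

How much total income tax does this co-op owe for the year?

Regular income tax:
  ¥53,000 × 14% = ¥7,420
  ¥41,000 × 20% = ¥8,200
  → ¥15,620

Book-profits minimum tax:
  Adjusted income: ¥94,000 + ¥13,000 = ¥107,000
  ¥107,000 × 18% = ¥19,260

¥19,260 > ¥15,620, so the book-profits minimum tax is the binding amount.

¥19,260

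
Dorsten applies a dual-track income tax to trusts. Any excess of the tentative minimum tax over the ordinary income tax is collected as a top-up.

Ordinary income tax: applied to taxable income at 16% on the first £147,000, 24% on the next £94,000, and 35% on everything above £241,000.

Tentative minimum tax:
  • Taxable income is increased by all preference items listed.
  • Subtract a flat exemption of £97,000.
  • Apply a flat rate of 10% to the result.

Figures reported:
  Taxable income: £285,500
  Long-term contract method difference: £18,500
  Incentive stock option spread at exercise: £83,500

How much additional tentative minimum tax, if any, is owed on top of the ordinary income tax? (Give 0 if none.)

£0

Ordinary income tax:
  £147,000 × 16% = £23,520
  £94,000 × 24% = £22,560
  £44,500 × 35% = £15,575
  → £61,655

Tentative minimum tax:
  Adjusted income: £285,500 + £18,500 + £83,500 = £387,500
  Less exemption £97,000 → base £290,500
  £290,500 × 10% = £29,050

£29,050 ≤ £61,655, so no add-on is due.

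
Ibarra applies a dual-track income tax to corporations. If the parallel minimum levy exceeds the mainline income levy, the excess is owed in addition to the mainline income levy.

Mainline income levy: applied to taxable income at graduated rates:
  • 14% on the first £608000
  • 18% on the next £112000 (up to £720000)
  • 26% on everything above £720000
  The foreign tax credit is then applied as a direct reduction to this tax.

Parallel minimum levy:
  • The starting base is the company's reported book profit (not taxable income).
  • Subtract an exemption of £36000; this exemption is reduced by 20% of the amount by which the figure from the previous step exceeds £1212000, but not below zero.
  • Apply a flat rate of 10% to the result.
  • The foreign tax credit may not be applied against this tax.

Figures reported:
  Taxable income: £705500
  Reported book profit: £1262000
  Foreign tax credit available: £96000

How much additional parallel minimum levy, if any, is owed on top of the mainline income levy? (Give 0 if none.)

£116930

Parallel minimum levy:
  Base (reported book profit): £1262000
  Exemption: £36000 − 20% × (£1262000 − £1212000) = £36000 − £10000 = £26000
  Base: £1262000 − £26000 = £1236000
  £1236000 × 10% = £123600

Mainline income levy:
  £608000 × 14% = £85120
  £97500 × 18% = £17550
  → £102670
  Less foreign tax credit £96000 → £6670

Excess of parallel minimum levy over mainline income levy: £123600 − £6670 = £116930.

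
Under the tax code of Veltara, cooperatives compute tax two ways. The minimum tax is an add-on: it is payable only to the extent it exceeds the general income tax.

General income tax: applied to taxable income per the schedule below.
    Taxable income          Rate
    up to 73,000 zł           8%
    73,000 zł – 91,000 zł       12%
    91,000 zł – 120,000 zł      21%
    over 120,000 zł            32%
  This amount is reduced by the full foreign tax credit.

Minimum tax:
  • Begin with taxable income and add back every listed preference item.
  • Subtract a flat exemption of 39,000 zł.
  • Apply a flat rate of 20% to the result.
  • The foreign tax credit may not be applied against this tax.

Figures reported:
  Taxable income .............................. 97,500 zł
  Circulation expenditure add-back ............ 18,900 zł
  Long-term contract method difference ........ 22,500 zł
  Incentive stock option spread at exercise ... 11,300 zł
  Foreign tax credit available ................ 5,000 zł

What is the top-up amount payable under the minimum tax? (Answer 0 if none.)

General income tax:
  73,000 zł × 8% = 5,840 zł
  18,000 zł × 12% = 2,160 zł
  6,500 zł × 21% = 1,365 zł
  → 9,365 zł
  Less foreign tax credit 5,000 zł → 4,365 zł

Minimum tax:
  Adjusted income: 97,500 zł + 18,900 zł + 22,500 zł + 11,300 zł = 150,200 zł
  Less exemption 39,000 zł → base 111,200 zł
  111,200 zł × 20% = 22,240 zł

Excess of minimum tax over general income tax: 22,240 zł − 4,365 zł = 17,875 zł.

17,875 zł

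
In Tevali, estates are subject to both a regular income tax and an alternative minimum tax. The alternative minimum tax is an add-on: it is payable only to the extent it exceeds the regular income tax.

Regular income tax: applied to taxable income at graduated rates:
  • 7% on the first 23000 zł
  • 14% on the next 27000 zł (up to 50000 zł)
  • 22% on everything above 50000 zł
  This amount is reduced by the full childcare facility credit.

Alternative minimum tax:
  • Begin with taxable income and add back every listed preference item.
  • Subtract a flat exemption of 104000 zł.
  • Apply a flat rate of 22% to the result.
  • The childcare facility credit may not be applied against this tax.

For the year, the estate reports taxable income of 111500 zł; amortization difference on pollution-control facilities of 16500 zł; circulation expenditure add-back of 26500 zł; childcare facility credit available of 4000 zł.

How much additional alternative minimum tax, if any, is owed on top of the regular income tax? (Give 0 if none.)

Alternative minimum tax:
  Adjusted income: 111500 zł + 16500 zł + 26500 zł = 154500 zł
  Less exemption 104000 zł → base 50500 zł
  50500 zł × 22% = 11110 zł

Regular income tax:
  23000 zł × 7% = 1610 zł
  27000 zł × 14% = 3780 zł
  61500 zł × 22% = 13530 zł
  → 18920 zł
  Less childcare facility credit 4000 zł → 14920 zł

11110 zł ≤ 14920 zł, so no add-on is due.

0 zł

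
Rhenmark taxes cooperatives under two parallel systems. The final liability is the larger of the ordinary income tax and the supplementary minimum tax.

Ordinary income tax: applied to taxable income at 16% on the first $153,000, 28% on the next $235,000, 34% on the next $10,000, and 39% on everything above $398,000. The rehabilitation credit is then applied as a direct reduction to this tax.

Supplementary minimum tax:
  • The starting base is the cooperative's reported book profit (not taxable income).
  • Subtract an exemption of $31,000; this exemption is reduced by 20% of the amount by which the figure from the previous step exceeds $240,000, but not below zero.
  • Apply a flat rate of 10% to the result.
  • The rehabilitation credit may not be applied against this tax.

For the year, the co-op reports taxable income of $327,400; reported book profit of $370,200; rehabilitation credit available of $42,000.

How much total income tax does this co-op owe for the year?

$36,524

Ordinary income tax:
  $153,000 × 16% = $24,480
  $174,400 × 28% = $48,832
  → $73,312
  Less rehabilitation credit $42,000 → $31,312

Supplementary minimum tax:
  Base (reported book profit): $370,200
  Exemption: $31,000 − 20% × ($370,200 − $240,000) = $31,000 − $26,040 = $4,960
  Base: $370,200 − $4,960 = $365,240
  $365,240 × 10% = $36,524

$36,524 > $31,312, so the supplementary minimum tax is the binding amount.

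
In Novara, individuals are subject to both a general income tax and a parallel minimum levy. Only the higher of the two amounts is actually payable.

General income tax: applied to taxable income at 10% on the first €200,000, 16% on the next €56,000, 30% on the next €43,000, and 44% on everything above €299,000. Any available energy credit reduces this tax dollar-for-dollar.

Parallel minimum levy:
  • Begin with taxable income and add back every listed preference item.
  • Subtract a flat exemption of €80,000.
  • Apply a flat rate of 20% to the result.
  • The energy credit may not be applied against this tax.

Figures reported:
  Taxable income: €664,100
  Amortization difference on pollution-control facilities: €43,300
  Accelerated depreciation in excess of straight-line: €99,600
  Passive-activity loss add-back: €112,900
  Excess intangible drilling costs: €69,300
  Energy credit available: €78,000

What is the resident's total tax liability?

Parallel minimum levy:
  Adjusted income: €664,100 + €43,300 + €99,600 + €112,900 + €69,300 = €989,200
  Less exemption €80,000 → base €909,200
  €909,200 × 20% = €181,840

General income tax:
  €200,000 × 10% = €20,000
  €56,000 × 16% = €8,960
  €43,000 × 30% = €12,900
  €365,100 × 44% = €160,644
  → €202,504
  Less energy credit €78,000 → €124,504

€181,840 > €124,504, so the parallel minimum levy is the binding amount.

€181,840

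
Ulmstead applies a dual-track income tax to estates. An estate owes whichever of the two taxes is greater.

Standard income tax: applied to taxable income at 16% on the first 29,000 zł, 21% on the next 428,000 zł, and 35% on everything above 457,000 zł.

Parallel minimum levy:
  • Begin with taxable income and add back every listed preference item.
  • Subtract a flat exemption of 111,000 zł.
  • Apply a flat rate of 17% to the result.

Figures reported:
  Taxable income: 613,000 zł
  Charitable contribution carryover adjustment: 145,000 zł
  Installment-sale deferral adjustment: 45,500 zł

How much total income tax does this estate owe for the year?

Standard income tax:
  29,000 zł × 16% = 4,640 zł
  428,000 zł × 21% = 89,880 zł
  156,000 zł × 35% = 54,600 zł
  → 149,120 zł

Parallel minimum levy:
  Adjusted income: 613,000 zł + 145,000 zł + 45,500 zł = 803,500 zł
  Less exemption 111,000 zł → base 692,500 zł
  692,500 zł × 17% = 117,725 zł

149,120 zł > 117,725 zł, so the standard income tax governs.

149,120 zł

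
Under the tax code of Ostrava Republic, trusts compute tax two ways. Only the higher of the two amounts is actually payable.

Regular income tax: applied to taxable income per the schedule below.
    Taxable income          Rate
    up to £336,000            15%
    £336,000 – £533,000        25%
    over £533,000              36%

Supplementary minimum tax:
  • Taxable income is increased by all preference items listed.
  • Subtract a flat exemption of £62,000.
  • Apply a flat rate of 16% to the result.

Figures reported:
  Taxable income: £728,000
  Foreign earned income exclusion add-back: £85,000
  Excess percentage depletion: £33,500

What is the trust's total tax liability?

Supplementary minimum tax:
  Adjusted income: £728,000 + £85,000 + £33,500 = £846,500
  Less exemption £62,000 → base £784,500
  £784,500 × 16% = £125,520

Regular income tax:
  £336,000 × 15% = £50,400
  £197,000 × 25% = £49,250
  £195,000 × 36% = £70,200
  → £169,850

£169,850 > £125,520, so the regular income tax governs.

£169,850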